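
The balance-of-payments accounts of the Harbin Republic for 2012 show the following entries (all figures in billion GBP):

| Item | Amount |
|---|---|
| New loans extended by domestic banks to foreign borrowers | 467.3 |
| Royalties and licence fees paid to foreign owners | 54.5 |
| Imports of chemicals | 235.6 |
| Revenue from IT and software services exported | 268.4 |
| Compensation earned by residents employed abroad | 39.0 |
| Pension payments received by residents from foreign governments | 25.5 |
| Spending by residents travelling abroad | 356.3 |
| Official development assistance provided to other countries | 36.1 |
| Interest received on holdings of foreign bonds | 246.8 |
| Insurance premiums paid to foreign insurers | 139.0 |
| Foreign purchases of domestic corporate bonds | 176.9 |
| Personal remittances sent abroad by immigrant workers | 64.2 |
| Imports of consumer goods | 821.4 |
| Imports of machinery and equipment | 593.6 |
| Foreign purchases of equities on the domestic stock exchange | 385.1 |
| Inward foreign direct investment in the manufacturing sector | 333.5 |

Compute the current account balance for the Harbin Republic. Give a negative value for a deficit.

Goods: -593.6 - 235.6 - 821.4 = -1650.6
Services: -54.5 - 139.0 - 356.3 + 268.4 = -281.4
Primary income: 39.0 + 246.8 = 285.8
Secondary income: 25.5 - 64.2 - 36.1 = -74.8
Current account = (-1650.6) + (-281.4) + 285.8 + (-74.8) = -1721.0
(Excluded from the current account — financial account: new loans extended by domestic banks to foreign borrowers 467.3, foreign purchases of domestic corporate bonds 176.9, foreign purchases of equities on the domestic stock exchange 385.1, inward foreign direct investment in the manufacturing sector 333.5.)

-1721.0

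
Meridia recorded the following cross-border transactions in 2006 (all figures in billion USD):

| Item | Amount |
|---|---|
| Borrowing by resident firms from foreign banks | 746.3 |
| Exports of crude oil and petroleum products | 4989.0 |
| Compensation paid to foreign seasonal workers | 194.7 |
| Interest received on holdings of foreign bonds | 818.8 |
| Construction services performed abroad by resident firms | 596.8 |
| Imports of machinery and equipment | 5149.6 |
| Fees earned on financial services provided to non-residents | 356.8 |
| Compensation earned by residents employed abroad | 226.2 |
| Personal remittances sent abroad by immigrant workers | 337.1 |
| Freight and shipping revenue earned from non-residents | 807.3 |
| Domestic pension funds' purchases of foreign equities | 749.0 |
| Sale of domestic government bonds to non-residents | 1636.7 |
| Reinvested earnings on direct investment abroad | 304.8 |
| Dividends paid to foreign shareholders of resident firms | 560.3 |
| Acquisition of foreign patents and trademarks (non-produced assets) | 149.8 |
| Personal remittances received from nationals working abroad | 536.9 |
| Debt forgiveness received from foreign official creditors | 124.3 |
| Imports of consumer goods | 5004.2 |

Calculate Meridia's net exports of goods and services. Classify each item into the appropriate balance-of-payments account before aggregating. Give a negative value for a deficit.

-3403.9

Goods: -5149.6 - 5004.2 + 4989.0 = -5164.8
Services: 356.8 + 596.8 + 807.3 = 1760.9
Trade balance = -5164.8 + 1760.9 = -3403.9
(Excluded from the trade balance — financial account: borrowing by resident firms from foreign banks 746.3, domestic pension funds' purchases of foreign equities 749.0, sale of domestic government bonds to non-residents 1636.7; primary income: compensation paid to foreign seasonal workers 194.7, interest received on holdings of foreign bonds 818.8, compensation earned by residents employed abroad 226.2, reinvested earnings on direct investment abroad 304.8, dividends paid to foreign shareholders of resident firms 560.3; secondary income: personal remittances sent abroad by immigrant workers 337.1, personal remittances received from nationals working abroad 536.9; capital account: acquisition of foreign patents and trademarks (non-produced assets) 149.8, debt forgiveness received from foreign official creditors 124.3.)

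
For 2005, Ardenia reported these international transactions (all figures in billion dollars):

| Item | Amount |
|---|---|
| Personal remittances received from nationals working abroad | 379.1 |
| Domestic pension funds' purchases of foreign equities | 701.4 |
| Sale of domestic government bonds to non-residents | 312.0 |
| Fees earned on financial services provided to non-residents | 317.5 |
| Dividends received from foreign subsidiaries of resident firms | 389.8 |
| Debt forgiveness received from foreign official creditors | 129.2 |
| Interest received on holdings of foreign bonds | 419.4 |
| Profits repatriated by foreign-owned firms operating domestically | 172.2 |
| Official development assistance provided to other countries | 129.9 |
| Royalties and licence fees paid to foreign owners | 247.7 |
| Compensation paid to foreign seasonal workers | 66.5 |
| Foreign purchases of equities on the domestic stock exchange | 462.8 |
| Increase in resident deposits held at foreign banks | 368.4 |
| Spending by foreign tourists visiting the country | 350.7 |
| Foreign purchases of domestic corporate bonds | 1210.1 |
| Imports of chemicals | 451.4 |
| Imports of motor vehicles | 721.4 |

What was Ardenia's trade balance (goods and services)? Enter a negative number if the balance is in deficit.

-752.3

Goods: -721.4 - 451.4 = -1172.8
Services: -247.7 + 350.7 + 317.5 = 420.5
Trade balance = -1172.8 + 420.5 = -752.3
(Excluded from the trade balance — secondary income: personal remittances received from nationals working abroad 379.1, official development assistance provided to other countries 129.9; financial account: domestic pension funds' purchases of foreign equities 701.4, sale of domestic government bonds to non-residents 312.0, foreign purchases of equities on the domestic stock exchange 462.8, increase in resident deposits held at foreign banks 368.4, foreign purchases of domestic corporate bonds 1210.1; primary income: dividends received from foreign subsidiaries of resident firms 389.8, interest received on holdings of foreign bonds 419.4, profits repatriated by foreign-owned firms operating domestically 172.2, compensation paid to foreign seasonal workers 66.5; capital account: debt forgiveness received from foreign official creditors 129.2.)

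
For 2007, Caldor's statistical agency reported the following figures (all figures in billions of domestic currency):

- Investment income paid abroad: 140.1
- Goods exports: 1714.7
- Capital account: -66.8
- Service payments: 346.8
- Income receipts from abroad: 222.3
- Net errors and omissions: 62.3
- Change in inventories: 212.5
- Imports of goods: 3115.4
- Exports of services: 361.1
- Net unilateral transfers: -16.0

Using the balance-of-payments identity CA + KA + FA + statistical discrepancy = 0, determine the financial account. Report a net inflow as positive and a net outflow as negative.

Goods balance = 1714.7 - 3115.4 = -1400.7
Services balance = 361.1 - 346.8 = 14.3
Trade balance (goods + services) = -1400.7 + 14.3 = -1386.4
Net primary income = 222.3 - 140.1 = 82.2
Net secondary income = -16.0
Current account = -1386.4 + 82.2 + (-16.0) = -1320.2
Financial account = -(-1320.2 + (-66.8) + 62.3) = 1324.7

1324.7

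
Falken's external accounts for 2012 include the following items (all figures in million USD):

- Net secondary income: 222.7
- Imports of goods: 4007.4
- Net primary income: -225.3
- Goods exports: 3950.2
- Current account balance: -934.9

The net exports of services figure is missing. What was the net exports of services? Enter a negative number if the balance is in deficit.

-875.1

Current account = goods balance + services balance + net primary income + net secondary income
Sum of the known components = -59.8
Net exports of services = CA - (known components) = -934.9 - (-59.8) = -875.1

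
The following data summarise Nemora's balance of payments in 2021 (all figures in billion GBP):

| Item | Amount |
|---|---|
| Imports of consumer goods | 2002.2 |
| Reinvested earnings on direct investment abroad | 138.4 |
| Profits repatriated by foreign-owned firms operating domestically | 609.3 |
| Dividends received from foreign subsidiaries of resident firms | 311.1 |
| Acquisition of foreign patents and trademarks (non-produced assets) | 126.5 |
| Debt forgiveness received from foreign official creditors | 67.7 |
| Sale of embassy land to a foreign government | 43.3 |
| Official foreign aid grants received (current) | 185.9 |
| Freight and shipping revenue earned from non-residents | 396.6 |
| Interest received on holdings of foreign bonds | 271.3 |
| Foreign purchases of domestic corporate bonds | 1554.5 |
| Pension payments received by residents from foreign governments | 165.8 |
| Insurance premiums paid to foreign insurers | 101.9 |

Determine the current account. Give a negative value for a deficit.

-1244.3

Goods: -2002.2
Services: -101.9 + 396.6 = 294.7
Primary income: 271.3 + 311.1 + 138.4 - 609.3 = 111.5
Secondary income: 165.8 + 185.9 = 351.7
Current account = (-2002.2) + 294.7 + 111.5 + 351.7 = -1244.3
(Excluded from the current account — capital account: acquisition of foreign patents and trademarks (non-produced assets) 126.5, debt forgiveness received from foreign official creditors 67.7, sale of embassy land to a foreign government 43.3; financial account: foreign purchases of domestic corporate bonds 1554.5.)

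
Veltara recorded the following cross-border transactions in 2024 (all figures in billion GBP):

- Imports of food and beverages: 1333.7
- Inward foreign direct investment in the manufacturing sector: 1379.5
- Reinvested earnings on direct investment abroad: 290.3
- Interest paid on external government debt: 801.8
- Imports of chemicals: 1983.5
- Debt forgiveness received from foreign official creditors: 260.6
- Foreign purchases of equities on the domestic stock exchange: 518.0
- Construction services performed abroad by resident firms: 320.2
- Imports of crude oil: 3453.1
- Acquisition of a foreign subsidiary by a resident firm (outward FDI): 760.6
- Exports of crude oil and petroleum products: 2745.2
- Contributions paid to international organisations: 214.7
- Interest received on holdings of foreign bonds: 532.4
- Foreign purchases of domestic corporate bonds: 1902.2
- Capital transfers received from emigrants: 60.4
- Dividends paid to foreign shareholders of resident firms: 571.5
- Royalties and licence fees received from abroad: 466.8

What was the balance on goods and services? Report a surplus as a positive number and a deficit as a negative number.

Goods: -1983.5 + 2745.2 - 3453.1 - 1333.7 = -4025.1
Services: 320.2 + 466.8 = 787.0
Trade balance = -4025.1 + 787.0 = -3238.1
(Excluded from the trade balance — financial account: inward foreign direct investment in the manufacturing sector 1379.5, foreign purchases of equities on the domestic stock exchange 518.0, acquisition of a foreign subsidiary by a resident firm (outward FDI) 760.6, foreign purchases of domestic corporate bonds 1902.2; primary income: reinvested earnings on direct investment abroad 290.3, interest paid on external government debt 801.8, interest received on holdings of foreign bonds 532.4, dividends paid to foreign shareholders of resident firms 571.5; capital account: debt forgiveness received from foreign official creditors 260.6, capital transfers received from emigrants 60.4; secondary income: contributions paid to international organisations 214.7.)

-3238.1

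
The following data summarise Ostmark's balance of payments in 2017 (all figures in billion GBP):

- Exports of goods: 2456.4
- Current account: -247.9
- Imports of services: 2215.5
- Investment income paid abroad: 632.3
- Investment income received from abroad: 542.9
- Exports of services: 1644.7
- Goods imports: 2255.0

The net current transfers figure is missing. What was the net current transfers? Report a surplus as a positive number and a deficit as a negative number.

Current account = goods balance + services balance + net primary income + net secondary income
Sum of the known components = -458.8
Net current transfers = CA - (known components) = -247.9 - (-458.8) = 210.9

210.9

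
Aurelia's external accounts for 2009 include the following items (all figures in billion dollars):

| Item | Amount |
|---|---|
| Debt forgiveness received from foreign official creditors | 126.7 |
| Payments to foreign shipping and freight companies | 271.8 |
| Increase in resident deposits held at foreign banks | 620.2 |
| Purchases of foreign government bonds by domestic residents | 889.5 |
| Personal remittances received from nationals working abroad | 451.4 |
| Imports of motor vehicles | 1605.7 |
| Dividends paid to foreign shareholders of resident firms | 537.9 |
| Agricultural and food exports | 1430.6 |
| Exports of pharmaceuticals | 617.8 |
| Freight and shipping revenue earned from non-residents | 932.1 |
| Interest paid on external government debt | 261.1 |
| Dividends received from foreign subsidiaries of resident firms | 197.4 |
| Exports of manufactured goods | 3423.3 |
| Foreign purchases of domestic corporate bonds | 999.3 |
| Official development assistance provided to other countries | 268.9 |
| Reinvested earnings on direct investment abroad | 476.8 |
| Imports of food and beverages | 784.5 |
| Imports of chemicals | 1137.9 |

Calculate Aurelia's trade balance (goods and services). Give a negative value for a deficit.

Goods: 1430.6 - 784.5 + 3423.3 - 1137.9 - 1605.7 + 617.8 = 1943.6
Services: -271.8 + 932.1 = 660.3
Trade balance = 1943.6 + 660.3 = 2603.9
(Excluded from the trade balance — capital account: debt forgiveness received from foreign official creditors 126.7; financial account: increase in resident deposits held at foreign banks 620.2, purchases of foreign government bonds by domestic residents 889.5, foreign purchases of domestic corporate bonds 999.3; secondary income: personal remittances received from nationals working abroad 451.4, official development assistance provided to other countries 268.9; primary income: dividends paid to foreign shareholders of resident firms 537.9, interest paid on external government debt 261.1, dividends received from foreign subsidiaries of resident firms 197.4, reinvested earnings on direct investment abroad 476.8.)

2603.9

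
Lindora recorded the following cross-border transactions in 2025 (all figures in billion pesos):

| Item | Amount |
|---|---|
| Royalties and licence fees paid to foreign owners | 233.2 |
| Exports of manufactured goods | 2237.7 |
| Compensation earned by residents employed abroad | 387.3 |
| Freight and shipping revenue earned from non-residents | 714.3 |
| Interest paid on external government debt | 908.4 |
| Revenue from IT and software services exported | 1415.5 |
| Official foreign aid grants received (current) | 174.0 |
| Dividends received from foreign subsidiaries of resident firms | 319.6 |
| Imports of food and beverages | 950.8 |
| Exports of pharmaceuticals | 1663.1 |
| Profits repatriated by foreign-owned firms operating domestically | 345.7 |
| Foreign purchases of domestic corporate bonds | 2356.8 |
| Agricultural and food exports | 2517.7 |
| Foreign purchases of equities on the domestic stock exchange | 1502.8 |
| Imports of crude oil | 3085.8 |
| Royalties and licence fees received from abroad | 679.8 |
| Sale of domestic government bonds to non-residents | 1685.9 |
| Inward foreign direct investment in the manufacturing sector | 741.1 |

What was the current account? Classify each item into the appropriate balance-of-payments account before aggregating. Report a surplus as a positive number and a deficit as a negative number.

Goods: -3085.8 - 950.8 + 1663.1 + 2517.7 + 2237.7 = 2381.9
Services: 679.8 + 1415.5 - 233.2 + 714.3 = 2576.4
Primary income: 387.3 + 319.6 - 345.7 - 908.4 = -547.2
Secondary income: 174.0
Current account = 2381.9 + 2576.4 + (-547.2) + 174.0 = 4585.1
(Excluded from the current account — financial account: foreign purchases of domestic corporate bonds 2356.8, foreign purchases of equities on the domestic stock exchange 1502.8, sale of domestic government bonds to non-residents 1685.9, inward foreign direct investment in the manufacturing sector 741.1.)

4585.1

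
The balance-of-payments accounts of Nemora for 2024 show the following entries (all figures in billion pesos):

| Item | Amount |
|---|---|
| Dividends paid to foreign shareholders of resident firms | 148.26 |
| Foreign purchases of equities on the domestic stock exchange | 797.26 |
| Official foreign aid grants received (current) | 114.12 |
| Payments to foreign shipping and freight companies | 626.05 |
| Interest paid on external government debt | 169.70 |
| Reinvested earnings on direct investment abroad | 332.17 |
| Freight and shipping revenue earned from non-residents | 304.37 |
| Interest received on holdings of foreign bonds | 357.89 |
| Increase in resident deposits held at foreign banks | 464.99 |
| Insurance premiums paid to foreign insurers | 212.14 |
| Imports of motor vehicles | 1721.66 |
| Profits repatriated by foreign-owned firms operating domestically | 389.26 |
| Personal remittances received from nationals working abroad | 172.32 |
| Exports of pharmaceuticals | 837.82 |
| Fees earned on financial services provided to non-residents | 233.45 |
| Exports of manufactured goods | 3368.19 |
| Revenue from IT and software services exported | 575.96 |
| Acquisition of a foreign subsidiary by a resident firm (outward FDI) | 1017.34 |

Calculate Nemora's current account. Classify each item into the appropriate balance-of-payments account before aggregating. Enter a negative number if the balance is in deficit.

Goods: 3368.19 - 1721.66 + 837.82 = 2484.35
Services: 233.45 - 212.14 + 575.96 + 304.37 - 626.05 = 275.59
Primary income: -169.70 + 332.17 + 357.89 - 389.26 - 148.26 = -17.16
Secondary income: 114.12 + 172.32 = 286.44
Current account = 2484.35 + 275.59 + (-17.16) + 286.44 = 3029.22
(Excluded from the current account — financial account: foreign purchases of equities on the domestic stock exchange 797.26, increase in resident deposits held at foreign banks 464.99, acquisition of a foreign subsidiary by a resident firm (outward FDI) 1017.34.)

3029.22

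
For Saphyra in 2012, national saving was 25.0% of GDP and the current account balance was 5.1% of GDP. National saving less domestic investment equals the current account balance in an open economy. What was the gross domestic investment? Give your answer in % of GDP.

19.9

I = S - CA = 25.0 - 5.1 = 19.9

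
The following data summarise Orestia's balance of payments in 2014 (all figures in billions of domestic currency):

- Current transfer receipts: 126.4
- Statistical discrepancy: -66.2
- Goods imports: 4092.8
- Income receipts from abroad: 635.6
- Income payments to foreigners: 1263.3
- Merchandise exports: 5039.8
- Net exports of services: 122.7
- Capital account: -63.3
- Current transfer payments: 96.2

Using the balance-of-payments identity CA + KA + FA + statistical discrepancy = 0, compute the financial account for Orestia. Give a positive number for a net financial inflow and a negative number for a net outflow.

-342.7

Goods balance = 5039.8 - 4092.8 = 947.0
Services balance = 122.7
Trade balance (goods + services) = 947.0 + 122.7 = 1069.7
Net primary income = 635.6 - 1263.3 = -627.7
Net secondary income = 126.4 - 96.2 = 30.2
Current account = 1069.7 + (-627.7) + 30.2 = 472.2
Financial account = -(472.2 + (-63.3) + (-66.2)) = -342.7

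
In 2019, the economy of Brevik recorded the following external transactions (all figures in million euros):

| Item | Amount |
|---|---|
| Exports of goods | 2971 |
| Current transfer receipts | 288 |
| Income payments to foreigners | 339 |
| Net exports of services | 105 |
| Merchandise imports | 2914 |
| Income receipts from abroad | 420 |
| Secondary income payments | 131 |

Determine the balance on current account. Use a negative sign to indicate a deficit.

400

Goods balance = 2971 - 2914 = 57
Services balance = 105
Trade balance (goods + services) = 57 + 105 = 162
Net primary income = 420 - 339 = 81
Net secondary income = 288 - 131 = 157
Current account = 162 + 81 + 157 = 400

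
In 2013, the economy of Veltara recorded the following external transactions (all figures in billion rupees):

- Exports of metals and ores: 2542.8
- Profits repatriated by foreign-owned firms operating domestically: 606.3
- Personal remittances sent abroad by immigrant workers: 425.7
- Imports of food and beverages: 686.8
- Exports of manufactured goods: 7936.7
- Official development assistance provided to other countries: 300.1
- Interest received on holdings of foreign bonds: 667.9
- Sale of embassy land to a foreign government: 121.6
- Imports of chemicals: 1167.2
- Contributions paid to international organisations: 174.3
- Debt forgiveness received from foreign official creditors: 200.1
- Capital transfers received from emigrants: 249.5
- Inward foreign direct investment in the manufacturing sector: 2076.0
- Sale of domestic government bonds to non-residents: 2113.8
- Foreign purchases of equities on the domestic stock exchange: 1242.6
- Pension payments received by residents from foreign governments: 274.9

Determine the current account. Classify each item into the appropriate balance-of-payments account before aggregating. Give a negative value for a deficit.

Goods: -1167.2 + 2542.8 + 7936.7 - 686.8 = 8625.5
Primary income: -606.3 + 667.9 = 61.6
Secondary income: -174.3 + 274.9 - 425.7 - 300.1 = -625.2
Current account = 8625.5 + 61.6 + (-625.2) = 8061.9
(Excluded from the current account — capital account: sale of embassy land to a foreign government 121.6, debt forgiveness received from foreign official creditors 200.1, capital transfers received from emigrants 249.5; financial account: inward foreign direct investment in the manufacturing sector 2076.0, sale of domestic government bonds to non-residents 2113.8, foreign purchases of equities on the domestic stock exchange 1242.6.)

8061.9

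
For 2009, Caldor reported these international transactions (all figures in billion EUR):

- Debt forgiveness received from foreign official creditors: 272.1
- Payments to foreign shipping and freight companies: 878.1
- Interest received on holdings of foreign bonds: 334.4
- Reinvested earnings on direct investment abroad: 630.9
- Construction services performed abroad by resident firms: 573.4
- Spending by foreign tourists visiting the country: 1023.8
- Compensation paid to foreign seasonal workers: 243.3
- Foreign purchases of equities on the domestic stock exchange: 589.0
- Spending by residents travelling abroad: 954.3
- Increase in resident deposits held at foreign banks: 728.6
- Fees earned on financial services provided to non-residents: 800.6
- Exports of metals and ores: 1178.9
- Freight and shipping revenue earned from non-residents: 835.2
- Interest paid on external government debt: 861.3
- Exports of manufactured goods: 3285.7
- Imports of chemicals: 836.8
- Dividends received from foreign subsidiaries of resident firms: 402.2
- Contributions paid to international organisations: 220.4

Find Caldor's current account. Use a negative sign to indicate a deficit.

5070.9

Goods: 1178.9 + 3285.7 - 836.8 = 3627.8
Services: 800.6 + 1023.8 + 573.4 + 835.2 - 878.1 - 954.3 = 1400.6
Primary income: 630.9 + 334.4 - 243.3 - 861.3 + 402.2 = 262.9
Secondary income: -220.4
Current account = 3627.8 + 1400.6 + 262.9 + (-220.4) = 5070.9
(Excluded from the current account — capital account: debt forgiveness received from foreign official creditors 272.1; financial account: foreign purchases of equities on the domestic stock exchange 589.0, increase in resident deposits held at foreign banks 728.6.)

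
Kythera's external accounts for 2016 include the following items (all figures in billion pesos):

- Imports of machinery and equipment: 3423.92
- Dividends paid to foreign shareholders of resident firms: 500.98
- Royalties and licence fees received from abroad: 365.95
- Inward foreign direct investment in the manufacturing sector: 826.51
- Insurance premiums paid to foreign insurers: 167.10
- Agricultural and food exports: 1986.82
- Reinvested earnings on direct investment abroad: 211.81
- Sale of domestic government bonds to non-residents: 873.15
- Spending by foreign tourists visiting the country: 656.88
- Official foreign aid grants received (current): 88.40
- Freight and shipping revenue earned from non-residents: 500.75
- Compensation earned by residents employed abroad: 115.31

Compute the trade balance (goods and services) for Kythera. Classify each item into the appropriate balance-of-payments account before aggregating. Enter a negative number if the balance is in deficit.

Goods: -3423.92 + 1986.82 = -1437.10
Services: 365.95 - 167.10 + 500.75 + 656.88 = 1356.48
Trade balance = -1437.10 + 1356.48 = -80.62
(Excluded from the trade balance — primary income: dividends paid to foreign shareholders of resident firms 500.98, reinvested earnings on direct investment abroad 211.81, compensation earned by residents employed abroad 115.31; financial account: inward foreign direct investment in the manufacturing sector 826.51, sale of domestic government bonds to non-residents 873.15; secondary income: official foreign aid grants received (current) 88.40.)

-80.62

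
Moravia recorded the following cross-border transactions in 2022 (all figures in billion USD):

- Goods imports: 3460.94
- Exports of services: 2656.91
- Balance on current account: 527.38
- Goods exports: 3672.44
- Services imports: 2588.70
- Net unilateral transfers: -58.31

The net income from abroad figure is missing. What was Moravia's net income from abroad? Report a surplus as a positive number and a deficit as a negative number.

305.98

Current account = goods balance + services balance + net primary income + net secondary income
Sum of the known components = 221.40
Net income from abroad = CA - (known components) = 527.38 - 221.40 = 305.98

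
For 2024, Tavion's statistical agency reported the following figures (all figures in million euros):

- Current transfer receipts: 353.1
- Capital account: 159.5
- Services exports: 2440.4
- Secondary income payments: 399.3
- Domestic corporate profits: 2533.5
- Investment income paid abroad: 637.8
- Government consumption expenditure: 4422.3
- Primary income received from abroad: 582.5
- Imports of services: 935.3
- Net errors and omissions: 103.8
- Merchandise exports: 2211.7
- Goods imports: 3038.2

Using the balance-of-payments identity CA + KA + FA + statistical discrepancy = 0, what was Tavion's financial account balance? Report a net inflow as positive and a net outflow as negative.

-840.4

Goods balance = 2211.7 - 3038.2 = -826.5
Services balance = 2440.4 - 935.3 = 1505.1
Trade balance (goods + services) = -826.5 + 1505.1 = 678.6
Net primary income = 582.5 - 637.8 = -55.3
Net secondary income = 353.1 - 399.3 = -46.2
Current account = 678.6 + (-55.3) + (-46.2) = 577.1
Financial account = -(577.1 + 159.5 + 103.8) = -840.4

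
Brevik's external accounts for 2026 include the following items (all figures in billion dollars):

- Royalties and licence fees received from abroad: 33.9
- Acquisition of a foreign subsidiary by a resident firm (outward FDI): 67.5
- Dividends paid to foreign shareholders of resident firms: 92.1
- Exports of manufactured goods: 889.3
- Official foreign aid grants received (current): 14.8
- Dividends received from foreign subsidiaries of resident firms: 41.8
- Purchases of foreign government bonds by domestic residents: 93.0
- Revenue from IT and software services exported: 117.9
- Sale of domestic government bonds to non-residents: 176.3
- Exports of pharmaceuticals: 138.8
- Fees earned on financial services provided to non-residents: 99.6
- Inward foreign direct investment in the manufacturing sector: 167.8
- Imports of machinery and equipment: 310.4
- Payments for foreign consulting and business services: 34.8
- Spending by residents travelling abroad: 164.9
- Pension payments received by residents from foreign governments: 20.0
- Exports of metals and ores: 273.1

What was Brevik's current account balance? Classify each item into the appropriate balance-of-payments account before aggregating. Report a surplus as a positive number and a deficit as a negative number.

1027.0

Goods: 273.1 + 889.3 - 310.4 + 138.8 = 990.8
Services: 117.9 + 99.6 - 34.8 + 33.9 - 164.9 = 51.7
Primary income: -92.1 + 41.8 = -50.3
Secondary income: 14.8 + 20.0 = 34.8
Current account = 990.8 + 51.7 + (-50.3) + 34.8 = 1027.0
(Excluded from the current account — financial account: acquisition of a foreign subsidiary by a resident firm (outward FDI) 67.5, purchases of foreign government bonds by domestic residents 93.0, sale of domestic government bonds to non-residents 176.3, inward foreign direct investment in the manufacturing sector 167.8.)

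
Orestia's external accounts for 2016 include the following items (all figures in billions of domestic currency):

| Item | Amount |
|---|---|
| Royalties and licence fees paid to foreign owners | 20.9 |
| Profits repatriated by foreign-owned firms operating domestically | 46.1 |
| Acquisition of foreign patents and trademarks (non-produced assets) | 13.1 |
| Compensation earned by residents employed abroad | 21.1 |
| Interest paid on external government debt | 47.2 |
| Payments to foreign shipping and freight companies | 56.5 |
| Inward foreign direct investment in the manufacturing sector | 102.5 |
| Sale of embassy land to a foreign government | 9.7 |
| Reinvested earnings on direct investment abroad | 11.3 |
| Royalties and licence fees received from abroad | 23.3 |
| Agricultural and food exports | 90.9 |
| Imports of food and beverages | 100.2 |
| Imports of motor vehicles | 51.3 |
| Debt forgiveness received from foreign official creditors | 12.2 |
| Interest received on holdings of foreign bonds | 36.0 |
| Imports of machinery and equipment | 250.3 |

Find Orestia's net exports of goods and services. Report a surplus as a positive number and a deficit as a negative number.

Goods: -100.2 + 90.9 - 51.3 - 250.3 = -310.9
Services: 23.3 - 20.9 - 56.5 = -54.1
Trade balance = -310.9 + (-54.1) = -365.0
(Excluded from the trade balance — primary income: profits repatriated by foreign-owned firms operating domestically 46.1, compensation earned by residents employed abroad 21.1, interest paid on external government debt 47.2, reinvested earnings on direct investment abroad 11.3, interest received on holdings of foreign bonds 36.0; capital account: acquisition of foreign patents and trademarks (non-produced assets) 13.1, sale of embassy land to a foreign government 9.7, debt forgiveness received from foreign official creditors 12.2; financial account: inward foreign direct investment in the manufacturing sector 102.5.)

-365.0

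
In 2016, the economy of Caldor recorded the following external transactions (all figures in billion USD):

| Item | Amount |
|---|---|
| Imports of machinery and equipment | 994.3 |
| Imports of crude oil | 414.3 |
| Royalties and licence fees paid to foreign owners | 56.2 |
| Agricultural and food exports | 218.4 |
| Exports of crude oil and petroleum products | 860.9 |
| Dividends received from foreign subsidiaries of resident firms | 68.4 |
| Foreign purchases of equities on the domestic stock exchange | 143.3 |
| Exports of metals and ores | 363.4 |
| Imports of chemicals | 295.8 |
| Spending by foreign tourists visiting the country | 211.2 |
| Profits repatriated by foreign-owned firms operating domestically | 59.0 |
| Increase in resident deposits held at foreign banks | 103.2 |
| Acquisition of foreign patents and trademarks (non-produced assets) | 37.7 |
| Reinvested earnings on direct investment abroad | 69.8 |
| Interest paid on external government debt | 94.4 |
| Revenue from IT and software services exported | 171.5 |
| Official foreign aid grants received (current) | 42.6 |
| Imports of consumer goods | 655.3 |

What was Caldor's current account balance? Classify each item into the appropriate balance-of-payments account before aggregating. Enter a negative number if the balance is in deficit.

-563.1

Goods: -655.3 + 860.9 - 994.3 + 363.4 + 218.4 - 295.8 - 414.3 = -917.0
Services: 211.2 - 56.2 + 171.5 = 326.5
Primary income: -59.0 - 94.4 + 68.4 + 69.8 = -15.2
Secondary income: 42.6
Current account = (-917.0) + 326.5 + (-15.2) + 42.6 = -563.1
(Excluded from the current account — financial account: foreign purchases of equities on the domestic stock exchange 143.3, increase in resident deposits held at foreign banks 103.2; capital account: acquisition of foreign patents and trademarks (non-produced assets) 37.7.)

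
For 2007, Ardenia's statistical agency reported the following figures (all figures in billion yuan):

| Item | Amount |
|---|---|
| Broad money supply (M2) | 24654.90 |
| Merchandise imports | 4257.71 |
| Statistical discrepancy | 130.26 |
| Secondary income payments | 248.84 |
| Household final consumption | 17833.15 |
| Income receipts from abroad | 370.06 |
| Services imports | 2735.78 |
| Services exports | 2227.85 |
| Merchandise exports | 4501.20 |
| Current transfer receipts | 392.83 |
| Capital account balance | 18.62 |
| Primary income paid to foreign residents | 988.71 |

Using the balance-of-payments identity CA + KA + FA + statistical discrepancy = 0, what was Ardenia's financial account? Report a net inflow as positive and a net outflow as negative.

Goods balance = 4501.20 - 4257.71 = 243.49
Services balance = 2227.85 - 2735.78 = -507.93
Trade balance (goods + services) = 243.49 + (-507.93) = -264.44
Net primary income = 370.06 - 988.71 = -618.65
Net secondary income = 392.83 - 248.84 = 143.99
Current account = -264.44 + (-618.65) + 143.99 = -739.10
Financial account = -(-739.10 + 18.62 + 130.26) = 590.22

590.22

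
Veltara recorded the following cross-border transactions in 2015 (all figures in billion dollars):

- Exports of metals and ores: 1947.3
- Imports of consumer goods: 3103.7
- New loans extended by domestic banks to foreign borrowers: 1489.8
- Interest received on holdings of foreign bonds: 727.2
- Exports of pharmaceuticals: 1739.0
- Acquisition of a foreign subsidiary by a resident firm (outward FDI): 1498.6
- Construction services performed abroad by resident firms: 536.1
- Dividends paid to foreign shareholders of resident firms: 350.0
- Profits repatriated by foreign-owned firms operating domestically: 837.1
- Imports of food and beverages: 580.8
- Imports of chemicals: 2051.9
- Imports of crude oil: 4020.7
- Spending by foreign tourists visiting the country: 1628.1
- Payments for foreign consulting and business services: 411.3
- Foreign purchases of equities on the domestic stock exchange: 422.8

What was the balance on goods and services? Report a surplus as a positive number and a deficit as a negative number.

-4317.9

Goods: 1947.3 - 3103.7 - 580.8 + 1739.0 - 4020.7 - 2051.9 = -6070.8
Services: -411.3 + 536.1 + 1628.1 = 1752.9
Trade balance = -6070.8 + 1752.9 = -4317.9
(Excluded from the trade balance — financial account: new loans extended by domestic banks to foreign borrowers 1489.8, acquisition of a foreign subsidiary by a resident firm (outward FDI) 1498.6, foreign purchases of equities on the domestic stock exchange 422.8; primary income: interest received on holdings of foreign bonds 727.2, dividends paid to foreign shareholders of resident firms 350.0, profits repatriated by foreign-owned firms operating domestically 837.1.)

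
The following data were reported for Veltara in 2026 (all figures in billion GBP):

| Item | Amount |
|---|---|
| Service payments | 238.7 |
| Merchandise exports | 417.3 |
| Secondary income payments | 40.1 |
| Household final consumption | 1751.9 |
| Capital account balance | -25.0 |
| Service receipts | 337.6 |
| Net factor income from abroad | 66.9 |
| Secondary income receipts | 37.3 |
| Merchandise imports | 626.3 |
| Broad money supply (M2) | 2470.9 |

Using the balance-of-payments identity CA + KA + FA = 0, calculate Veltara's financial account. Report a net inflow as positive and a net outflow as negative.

71.0

Goods balance = 417.3 - 626.3 = -209.0
Services balance = 337.6 - 238.7 = 98.9
Trade balance (goods + services) = -209.0 + 98.9 = -110.1
Net primary income = 66.9
Net secondary income = 37.3 - 40.1 = -2.8
Current account = -110.1 + 66.9 + (-2.8) = -46.0
Financial account = -(-46.0 + (-25.0)) = 71.0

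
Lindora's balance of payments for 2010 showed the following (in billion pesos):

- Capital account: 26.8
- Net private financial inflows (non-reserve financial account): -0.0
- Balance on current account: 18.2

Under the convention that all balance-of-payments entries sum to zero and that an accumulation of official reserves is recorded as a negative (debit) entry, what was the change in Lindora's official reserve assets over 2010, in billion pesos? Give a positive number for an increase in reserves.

Official reserve transactions balance = -(18.2 + 26.8 + -0.0) = -45.0
An accumulation of reserves is recorded as a debit (negative entry), so the change in the stock of reserves is the negative of that balance.
Change in official reserves = -(-45.0) = 45.0

45.0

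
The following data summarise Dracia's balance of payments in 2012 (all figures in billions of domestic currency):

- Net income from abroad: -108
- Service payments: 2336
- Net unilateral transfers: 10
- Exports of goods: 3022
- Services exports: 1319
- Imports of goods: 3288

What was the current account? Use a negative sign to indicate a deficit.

-1381

Goods balance = 3022 - 3288 = -266
Services balance = 1319 - 2336 = -1017
Trade balance (goods + services) = -266 + (-1017) = -1283
Net primary income = -108
Net secondary income = 10
Current account = -1283 + (-108) + 10 = -1381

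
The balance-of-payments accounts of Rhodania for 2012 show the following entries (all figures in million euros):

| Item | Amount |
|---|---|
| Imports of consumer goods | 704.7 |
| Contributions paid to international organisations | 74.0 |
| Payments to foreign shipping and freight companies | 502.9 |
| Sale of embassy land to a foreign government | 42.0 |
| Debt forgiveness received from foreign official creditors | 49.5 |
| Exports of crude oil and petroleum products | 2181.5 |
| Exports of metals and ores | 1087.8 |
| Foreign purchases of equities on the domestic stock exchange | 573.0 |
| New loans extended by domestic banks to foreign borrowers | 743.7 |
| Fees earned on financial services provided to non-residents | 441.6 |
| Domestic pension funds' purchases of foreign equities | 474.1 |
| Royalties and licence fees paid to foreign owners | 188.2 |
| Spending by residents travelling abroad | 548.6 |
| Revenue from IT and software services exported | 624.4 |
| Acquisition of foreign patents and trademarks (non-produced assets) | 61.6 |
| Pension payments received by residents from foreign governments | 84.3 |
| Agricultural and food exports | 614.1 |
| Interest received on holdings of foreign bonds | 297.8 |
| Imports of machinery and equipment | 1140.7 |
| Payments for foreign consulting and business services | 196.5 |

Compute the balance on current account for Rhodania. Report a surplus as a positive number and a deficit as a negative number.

1975.9

Goods: 1087.8 - 1140.7 + 2181.5 + 614.1 - 704.7 = 2038.0
Services: -502.9 - 196.5 - 188.2 + 624.4 + 441.6 - 548.6 = -370.2
Primary income: 297.8
Secondary income: 84.3 - 74.0 = 10.3
Current account = 2038.0 + (-370.2) + 297.8 + 10.3 = 1975.9
(Excluded from the current account — capital account: sale of embassy land to a foreign government 42.0, debt forgiveness received from foreign official creditors 49.5, acquisition of foreign patents and trademarks (non-produced assets) 61.6; financial account: foreign purchases of equities on the domestic stock exchange 573.0, new loans extended by domestic banks to foreign borrowers 743.7, domestic pension funds' purchases of foreign equities 474.1.)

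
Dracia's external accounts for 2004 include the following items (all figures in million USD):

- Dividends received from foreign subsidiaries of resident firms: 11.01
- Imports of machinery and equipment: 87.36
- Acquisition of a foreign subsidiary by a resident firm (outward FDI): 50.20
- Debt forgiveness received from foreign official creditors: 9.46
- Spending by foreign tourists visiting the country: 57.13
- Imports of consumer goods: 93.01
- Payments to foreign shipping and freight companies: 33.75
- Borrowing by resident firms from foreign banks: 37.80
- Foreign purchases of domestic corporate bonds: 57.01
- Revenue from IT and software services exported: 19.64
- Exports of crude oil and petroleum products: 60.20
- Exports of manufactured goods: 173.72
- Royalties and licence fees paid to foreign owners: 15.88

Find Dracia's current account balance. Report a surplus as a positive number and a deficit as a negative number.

91.70

Goods: 60.20 - 87.36 + 173.72 - 93.01 = 53.55
Services: -33.75 - 15.88 + 57.13 + 19.64 = 27.14
Primary income: 11.01
Current account = 53.55 + 27.14 + 11.01 = 91.70
(Excluded from the current account — financial account: acquisition of a foreign subsidiary by a resident firm (outward FDI) 50.20, borrowing by resident firms from foreign banks 37.80, foreign purchases of domestic corporate bonds 57.01; capital account: debt forgiveness received from foreign official creditors 9.46.)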